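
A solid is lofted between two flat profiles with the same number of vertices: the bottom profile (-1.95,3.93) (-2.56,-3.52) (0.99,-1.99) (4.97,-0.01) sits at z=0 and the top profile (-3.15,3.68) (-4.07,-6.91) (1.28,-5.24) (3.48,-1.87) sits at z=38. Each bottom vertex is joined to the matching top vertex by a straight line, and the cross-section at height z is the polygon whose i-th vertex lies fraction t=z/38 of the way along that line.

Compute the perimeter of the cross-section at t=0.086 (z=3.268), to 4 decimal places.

Cross-section at t=0.086: each vertex is (1-t)·p0[i] + t·p1[i].
  v1: (1-0.086)·(-1.95,3.93) + 0.086·(-3.15,3.68) = (-2.0532,3.9085)
  v2: (1-0.086)·(-2.56,-3.52) + 0.086·(-4.07,-6.91) = (-2.6899,-3.8115)
  v3: (1-0.086)·(0.99,-1.99) + 0.086·(1.28,-5.24) = (1.0149,-2.2695)
  v4: (1-0.086)·(4.97,-0.01) + 0.086·(3.48,-1.87) = (4.8419,-0.1700)
Perimeter = Σ |v_{i+1} − v_i|:
  edge 1→2: √(-0.6367² + -7.7200²) = 7.7462 (running 7.7462)
  edge 2→3: √(3.7048² + 1.5420²) = 4.0129 (running 11.7592)
  edge 3→4: √(3.8269² + 2.0995²) = 4.3650 (running 16.1242)
  edge 4→1: √(-6.8951² + 4.0785²) = 8.0110 (running 24.1351)
Perimeter = 24.1351

Perimeter at t=0.086: 24.1351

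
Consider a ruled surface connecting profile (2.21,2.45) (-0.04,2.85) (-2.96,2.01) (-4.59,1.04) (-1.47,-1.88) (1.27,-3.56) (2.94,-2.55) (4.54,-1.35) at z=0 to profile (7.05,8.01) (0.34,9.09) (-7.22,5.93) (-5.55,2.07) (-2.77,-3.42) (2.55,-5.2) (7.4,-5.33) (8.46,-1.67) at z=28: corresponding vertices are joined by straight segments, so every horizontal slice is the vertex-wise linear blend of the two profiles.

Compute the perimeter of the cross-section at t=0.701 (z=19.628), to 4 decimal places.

Cross-section at t=0.701: each vertex is (1-t)·p0[i] + t·p1[i].
  v1: (1-0.701)·(2.21,2.45) + 0.701·(7.05,8.01) = (5.6028,6.3476)
  v2: (1-0.701)·(-0.04,2.85) + 0.701·(0.34,9.09) = (0.2264,7.2242)
  v3: (1-0.701)·(-2.96,2.01) + 0.701·(-7.22,5.93) = (-5.9463,4.7579)
  v4: (1-0.701)·(-4.59,1.04) + 0.701·(-5.55,2.07) = (-5.2630,1.7620)
  v5: (1-0.701)·(-1.47,-1.88) + 0.701·(-2.77,-3.42) = (-2.3813,-2.9595)
  v6: (1-0.701)·(1.27,-3.56) + 0.701·(2.55,-5.2) = (2.1673,-4.7096)
  v7: (1-0.701)·(2.94,-2.55) + 0.701·(7.4,-5.33) = (6.0665,-4.4988)
  v8: (1-0.701)·(4.54,-1.35) + 0.701·(8.46,-1.67) = (7.2879,-1.5743)
Perimeter = Σ |v_{i+1} − v_i|:
  edge 1→2: √(-5.3765² + 0.8767²) = 5.4475 (running 5.4475)
  edge 2→3: √(-6.1726² + -2.4663²) = 6.6471 (running 12.0946)
  edge 3→4: √(0.6833² + -2.9959²) = 3.0728 (running 15.1674)
  edge 4→5: √(2.8817² + -4.7216²) = 5.5315 (running 20.6989)
  edge 5→6: √(4.5486² + -1.7501²) = 4.8736 (running 25.5725)
  edge 6→7: √(3.8992² + 0.2109²) = 3.9049 (running 29.4774)
  edge 7→8: √(1.2215² + 2.9245²) = 3.1693 (running 32.6467)
  edge 8→1: √(-1.6851² + 7.9219²) = 8.0991 (running 40.7458)
Perimeter = 40.7458

Perimeter at t=0.701: 40.7458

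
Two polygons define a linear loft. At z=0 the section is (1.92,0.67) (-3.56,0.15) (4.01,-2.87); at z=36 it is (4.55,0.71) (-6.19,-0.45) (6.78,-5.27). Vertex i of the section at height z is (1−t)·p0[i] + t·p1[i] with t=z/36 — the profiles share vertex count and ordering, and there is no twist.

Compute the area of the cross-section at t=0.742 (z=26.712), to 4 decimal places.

Cross-section at t=0.742: each vertex is (1-t)·p0[i] + t·p1[i].
  v1: (1-0.742)·(1.92,0.67) + 0.742·(4.55,0.71) = (3.8715,0.6997)
  v2: (1-0.742)·(-3.56,0.15) + 0.742·(-6.19,-0.45) = (-5.5115,-0.2952)
  v3: (1-0.742)·(4.01,-2.87) + 0.742·(6.78,-5.27) = (6.0653,-4.6508)
Shoelace sum Σ(x_i·y_{i+1} − x_{i+1}·y_i):
  i=1: 3.8715·-0.2952 − -5.5115·0.6997 = +2.7134 (running +2.7134)
  i=2: -5.5115·-4.6508 − 6.0653·-0.2952 = +27.4232 (running +30.1366)
  i=3: 6.0653·0.6997 − 3.8715·-4.6508 = +22.2492 (running +52.3858)
Area = |Σ|/2 = |52.3858|/2 = 26.1929

Area at t=0.742: 26.1929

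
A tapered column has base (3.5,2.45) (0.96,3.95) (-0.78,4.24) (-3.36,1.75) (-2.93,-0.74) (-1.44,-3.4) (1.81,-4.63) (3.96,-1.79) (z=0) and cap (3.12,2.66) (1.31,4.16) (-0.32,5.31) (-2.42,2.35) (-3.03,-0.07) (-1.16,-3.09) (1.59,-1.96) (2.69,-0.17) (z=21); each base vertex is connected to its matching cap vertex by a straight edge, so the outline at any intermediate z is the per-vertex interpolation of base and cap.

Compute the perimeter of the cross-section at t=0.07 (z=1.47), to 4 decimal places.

Cross-section at t=0.07: each vertex is (1-t)·p0[i] + t·p1[i].
  v1: (1-0.07)·(3.5,2.45) + 0.07·(3.12,2.66) = (3.4734,2.4647)
  v2: (1-0.07)·(0.96,3.95) + 0.07·(1.31,4.16) = (0.9845,3.9647)
  v3: (1-0.07)·(-0.78,4.24) + 0.07·(-0.32,5.31) = (-0.7478,4.3149)
  v4: (1-0.07)·(-3.36,1.75) + 0.07·(-2.42,2.35) = (-3.2942,1.7920)
  v5: (1-0.07)·(-2.93,-0.74) + 0.07·(-3.03,-0.07) = (-2.9370,-0.6931)
  v6: (1-0.07)·(-1.44,-3.4) + 0.07·(-1.16,-3.09) = (-1.4204,-3.3783)
  v7: (1-0.07)·(1.81,-4.63) + 0.07·(1.59,-1.96) = (1.7946,-4.4431)
  v8: (1-0.07)·(3.96,-1.79) + 0.07·(2.69,-0.17) = (3.8711,-1.6766)
Perimeter = Σ |v_{i+1} − v_i|:
  edge 1→2: √(-2.4889² + 1.5000²) = 2.9060 (running 2.9060)
  edge 2→3: √(-1.7323² + 0.3502²) = 1.7673 (running 4.6733)
  edge 3→4: √(-2.5464² + -2.5229²) = 3.5846 (running 8.2579)
  edge 4→5: √(0.3572² + -2.4851²) = 2.5106 (running 10.7685)
  edge 5→6: √(1.5166² + -2.6852²) = 3.0839 (running 13.8524)
  edge 6→7: √(3.2150² + -1.0648²) = 3.3867 (running 17.2392)
  edge 7→8: √(2.0765² + 2.7665²) = 3.4591 (running 20.6983)
  edge 8→1: √(-0.3977² + 4.1413²) = 4.1604 (running 24.8586)
Perimeter = 24.8586

Perimeter at t=0.07: 24.8586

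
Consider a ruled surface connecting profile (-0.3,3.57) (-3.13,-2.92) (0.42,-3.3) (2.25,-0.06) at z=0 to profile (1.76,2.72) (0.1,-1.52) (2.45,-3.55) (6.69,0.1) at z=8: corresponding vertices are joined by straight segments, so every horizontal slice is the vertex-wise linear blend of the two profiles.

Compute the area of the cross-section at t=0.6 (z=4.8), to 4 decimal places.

Cross-section at t=0.6: each vertex is (1-t)·p0[i] + t·p1[i].
  v1: (1-0.6)·(-0.3,3.57) + 0.6·(1.76,2.72) = (0.9360,3.0600)
  v2: (1-0.6)·(-3.13,-2.92) + 0.6·(0.1,-1.52) = (-1.1920,-2.0800)
  v3: (1-0.6)·(0.42,-3.3) + 0.6·(2.45,-3.55) = (1.6380,-3.4500)
  v4: (1-0.6)·(2.25,-0.06) + 0.6·(6.69,0.1) = (4.9140,0.0360)
Shoelace sum Σ(x_i·y_{i+1} − x_{i+1}·y_i):
  i=1: 0.9360·-2.0800 − -1.1920·3.0600 = +1.7006 (running +1.7006)
  i=2: -1.1920·-3.4500 − 1.6380·-2.0800 = +7.5194 (running +9.2201)
  i=3: 1.6380·0.0360 − 4.9140·-3.4500 = +17.0123 (running +26.2323)
  i=4: 4.9140·3.0600 − 0.9360·0.0360 = +15.0031 (running +41.2355)
Area = |Σ|/2 = |41.2355|/2 = 20.6177

Area at t=0.6: 20.6177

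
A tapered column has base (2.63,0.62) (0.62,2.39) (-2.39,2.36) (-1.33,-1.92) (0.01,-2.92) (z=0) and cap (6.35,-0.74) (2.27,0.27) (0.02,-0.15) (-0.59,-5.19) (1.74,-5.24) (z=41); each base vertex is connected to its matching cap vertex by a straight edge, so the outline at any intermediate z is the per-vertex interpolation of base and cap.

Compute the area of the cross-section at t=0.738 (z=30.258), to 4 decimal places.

Area at t=0.738: 21.6198

Cross-section at t=0.738: each vertex is (1-t)·p0[i] + t·p1[i].
  v1: (1-0.738)·(2.63,0.62) + 0.738·(6.35,-0.74) = (5.3754,-0.3837)
  v2: (1-0.738)·(0.62,2.39) + 0.738·(2.27,0.27) = (1.8377,0.8254)
  v3: (1-0.738)·(-2.39,2.36) + 0.738·(0.02,-0.15) = (-0.6114,0.5076)
  v4: (1-0.738)·(-1.33,-1.92) + 0.738·(-0.59,-5.19) = (-0.7839,-4.3333)
  v5: (1-0.738)·(0.01,-2.92) + 0.738·(1.74,-5.24) = (1.2867,-4.6322)
Shoelace sum Σ(x_i·y_{i+1} − x_{i+1}·y_i):
  i=1: 5.3754·0.8254 − 1.8377·-0.3837 = +5.1421 (running +5.1421)
  i=2: 1.8377·0.5076 − -0.6114·0.8254 = +1.4375 (running +6.5797)
  i=3: -0.6114·-4.3333 − -0.7839·0.5076 = +3.0474 (running +9.6270)
  i=4: -0.7839·-4.6322 − 1.2867·-4.3333 = +9.2068 (running +18.8339)
  i=5: 1.2867·-0.3837 − 5.3754·-4.6322 = +24.4058 (running +43.2397)
Area = |Σ|/2 = |43.2397|/2 = 21.6198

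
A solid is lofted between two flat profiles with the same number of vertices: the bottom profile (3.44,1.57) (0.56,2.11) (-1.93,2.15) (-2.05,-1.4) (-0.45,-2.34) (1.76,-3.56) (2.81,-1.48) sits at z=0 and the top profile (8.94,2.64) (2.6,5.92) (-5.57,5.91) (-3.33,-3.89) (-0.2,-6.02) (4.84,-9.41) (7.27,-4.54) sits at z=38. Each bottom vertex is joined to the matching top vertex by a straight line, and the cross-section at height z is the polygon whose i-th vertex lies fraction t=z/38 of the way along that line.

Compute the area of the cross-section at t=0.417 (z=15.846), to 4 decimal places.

Area at t=0.417: 61.1272

Cross-section at t=0.417: each vertex is (1-t)·p0[i] + t·p1[i].
  v1: (1-0.417)·(3.44,1.57) + 0.417·(8.94,2.64) = (5.7335,2.0162)
  v2: (1-0.417)·(0.56,2.11) + 0.417·(2.6,5.92) = (1.4107,3.6988)
  v3: (1-0.417)·(-1.93,2.15) + 0.417·(-5.57,5.91) = (-3.4479,3.7179)
  v4: (1-0.417)·(-2.05,-1.4) + 0.417·(-3.33,-3.89) = (-2.5838,-2.4383)
  v5: (1-0.417)·(-0.45,-2.34) + 0.417·(-0.2,-6.02) = (-0.3458,-3.8746)
  v6: (1-0.417)·(1.76,-3.56) + 0.417·(4.84,-9.41) = (3.0444,-5.9994)
  v7: (1-0.417)·(2.81,-1.48) + 0.417·(7.27,-4.54) = (4.6698,-2.7560)
Shoelace sum Σ(x_i·y_{i+1} − x_{i+1}·y_i):
  i=1: 5.7335·3.6988 − 1.4107·2.0162 = +18.3627 (running +18.3627)
  i=2: 1.4107·3.7179 − -3.4479·3.6988 = +17.9977 (running +36.3604)
  i=3: -3.4479·-2.4383 − -2.5838·3.7179 = +18.0133 (running +54.3737)
  i=4: -2.5838·-3.8746 − -0.3458·-2.4383 = +9.1679 (running +63.5416)
  i=5: -0.3458·-5.9994 − 3.0444·-3.8746 = +13.8699 (running +77.4114)
  i=6: 3.0444·-2.7560 − 4.6698·-5.9994 = +19.6260 (running +97.0375)
  i=7: 4.6698·2.0162 − 5.7335·-2.7560 = +25.2169 (running +122.2544)
Area = |Σ|/2 = |122.2544|/2 = 61.1272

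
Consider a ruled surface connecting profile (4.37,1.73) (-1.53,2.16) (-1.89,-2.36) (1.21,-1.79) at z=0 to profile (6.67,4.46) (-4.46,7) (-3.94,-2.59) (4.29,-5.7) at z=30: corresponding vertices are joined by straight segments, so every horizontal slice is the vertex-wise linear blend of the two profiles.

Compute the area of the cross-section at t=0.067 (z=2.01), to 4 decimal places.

Cross-section at t=0.067: each vertex is (1-t)·p0[i] + t·p1[i].
  v1: (1-0.067)·(4.37,1.73) + 0.067·(6.67,4.46) = (4.5241,1.9129)
  v2: (1-0.067)·(-1.53,2.16) + 0.067·(-4.46,7) = (-1.7263,2.4843)
  v3: (1-0.067)·(-1.89,-2.36) + 0.067·(-3.94,-2.59) = (-2.0274,-2.3754)
  v4: (1-0.067)·(1.21,-1.79) + 0.067·(4.29,-5.7) = (1.4164,-2.0520)
Shoelace sum Σ(x_i·y_{i+1} − x_{i+1}·y_i):
  i=1: 4.5241·2.4843 − -1.7263·1.9129 = +14.5414 (running +14.5414)
  i=2: -1.7263·-2.3754 − -2.0274·2.4843 = +9.1372 (running +23.6786)
  i=3: -2.0274·-2.0520 − 1.4164·-2.3754 = +7.5245 (running +31.2031)
  i=4: 1.4164·1.9129 − 4.5241·-2.0520 = +11.9927 (running +43.1958)
Area = |Σ|/2 = |43.1958|/2 = 21.5979

Area at t=0.067: 21.5979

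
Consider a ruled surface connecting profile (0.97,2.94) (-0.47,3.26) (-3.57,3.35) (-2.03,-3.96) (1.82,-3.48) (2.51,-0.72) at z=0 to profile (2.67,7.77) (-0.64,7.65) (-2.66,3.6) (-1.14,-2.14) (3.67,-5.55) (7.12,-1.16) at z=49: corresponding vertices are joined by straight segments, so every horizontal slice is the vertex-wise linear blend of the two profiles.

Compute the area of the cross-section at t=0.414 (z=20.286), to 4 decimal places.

Area at t=0.414: 48.5784

Cross-section at t=0.414: each vertex is (1-t)·p0[i] + t·p1[i].
  v1: (1-0.414)·(0.97,2.94) + 0.414·(2.67,7.77) = (1.6738,4.9396)
  v2: (1-0.414)·(-0.47,3.26) + 0.414·(-0.64,7.65) = (-0.5404,5.0775)
  v3: (1-0.414)·(-3.57,3.35) + 0.414·(-2.66,3.6) = (-3.1933,3.4535)
  v4: (1-0.414)·(-2.03,-3.96) + 0.414·(-1.14,-2.14) = (-1.6615,-3.2065)
  v5: (1-0.414)·(1.82,-3.48) + 0.414·(3.67,-5.55) = (2.5859,-4.3370)
  v6: (1-0.414)·(2.51,-0.72) + 0.414·(7.12,-1.16) = (4.4185,-0.9022)
Shoelace sum Σ(x_i·y_{i+1} − x_{i+1}·y_i):
  i=1: 1.6738·5.0775 − -0.5404·4.9396 = +11.1679 (running +11.1679)
  i=2: -0.5404·3.4535 − -3.1933·5.0775 = +14.3474 (running +25.5154)
  i=3: -3.1933·-3.2065 − -1.6615·3.4535 = +15.9774 (running +41.4928)
  i=4: -1.6615·-4.3370 − 2.5859·-3.2065 = +15.4978 (running +56.9906)
  i=5: 2.5859·-0.9022 − 4.4185·-4.3370 = +16.8302 (running +73.8208)
  i=6: 4.4185·4.9396 − 1.6738·-0.9022 = +23.3359 (running +97.1567)
Area = |Σ|/2 = |97.1567|/2 = 48.5784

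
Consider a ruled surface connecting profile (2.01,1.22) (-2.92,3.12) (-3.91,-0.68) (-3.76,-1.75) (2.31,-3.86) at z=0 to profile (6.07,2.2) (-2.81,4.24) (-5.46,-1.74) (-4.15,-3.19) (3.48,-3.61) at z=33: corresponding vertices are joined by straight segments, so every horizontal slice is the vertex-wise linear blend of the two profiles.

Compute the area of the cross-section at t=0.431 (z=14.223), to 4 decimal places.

Area at t=0.431: 42.2754

Cross-section at t=0.431: each vertex is (1-t)·p0[i] + t·p1[i].
  v1: (1-0.431)·(2.01,1.22) + 0.431·(6.07,2.2) = (3.7599,1.6424)
  v2: (1-0.431)·(-2.92,3.12) + 0.431·(-2.81,4.24) = (-2.8726,3.6027)
  v3: (1-0.431)·(-3.91,-0.68) + 0.431·(-5.46,-1.74) = (-4.5781,-1.1369)
  v4: (1-0.431)·(-3.76,-1.75) + 0.431·(-4.15,-3.19) = (-3.9281,-2.3706)
  v5: (1-0.431)·(2.31,-3.86) + 0.431·(3.48,-3.61) = (2.8143,-3.7522)
Shoelace sum Σ(x_i·y_{i+1} − x_{i+1}·y_i):
  i=1: 3.7599·3.6027 − -2.8726·1.6424 = +18.2636 (running +18.2636)
  i=2: -2.8726·-1.1369 − -4.5781·3.6027 = +19.7592 (running +38.0228)
  i=3: -4.5781·-2.3706 − -3.9281·-1.1369 = +6.3872 (running +44.4100)
  i=4: -3.9281·-3.7522 − 2.8143·-2.3706 = +21.4108 (running +65.8208)
  i=5: 2.8143·1.6424 − 3.7599·-3.7522 = +18.7300 (running +84.5508)
Area = |Σ|/2 = |84.5508|/2 = 42.2754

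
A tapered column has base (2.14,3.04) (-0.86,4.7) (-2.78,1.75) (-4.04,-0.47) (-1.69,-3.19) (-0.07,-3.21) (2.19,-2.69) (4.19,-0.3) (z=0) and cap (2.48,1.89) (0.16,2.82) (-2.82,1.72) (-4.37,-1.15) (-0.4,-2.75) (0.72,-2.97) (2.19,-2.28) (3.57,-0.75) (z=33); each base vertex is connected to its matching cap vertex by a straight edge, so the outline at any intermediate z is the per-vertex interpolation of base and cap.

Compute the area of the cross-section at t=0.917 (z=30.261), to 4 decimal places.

Area at t=0.917: 30.9480

Cross-section at t=0.917: each vertex is (1-t)·p0[i] + t·p1[i].
  v1: (1-0.917)·(2.14,3.04) + 0.917·(2.48,1.89) = (2.4518,1.9854)
  v2: (1-0.917)·(-0.86,4.7) + 0.917·(0.16,2.82) = (0.0753,2.9760)
  v3: (1-0.917)·(-2.78,1.75) + 0.917·(-2.82,1.72) = (-2.8167,1.7225)
  v4: (1-0.917)·(-4.04,-0.47) + 0.917·(-4.37,-1.15) = (-4.3426,-1.0936)
  v5: (1-0.917)·(-1.69,-3.19) + 0.917·(-0.4,-2.75) = (-0.5071,-2.7865)
  v6: (1-0.917)·(-0.07,-3.21) + 0.917·(0.72,-2.97) = (0.6544,-2.9899)
  v7: (1-0.917)·(2.19,-2.69) + 0.917·(2.19,-2.28) = (2.1900,-2.3140)
  v8: (1-0.917)·(4.19,-0.3) + 0.917·(3.57,-0.75) = (3.6215,-0.7127)
Shoelace sum Σ(x_i·y_{i+1} − x_{i+1}·y_i):
  i=1: 2.4518·2.9760 − 0.0753·1.9854 = +7.1470 (running +7.1470)
  i=2: 0.0753·1.7225 − -2.8167·2.9760 = +8.5123 (running +15.6593)
  i=3: -2.8167·-1.0936 − -4.3426·1.7225 = +10.5603 (running +26.2196)
  i=4: -4.3426·-2.7865 − -0.5071·-1.0936 = +11.5463 (running +37.7659)
  i=5: -0.5071·-2.9899 − 0.6544·-2.7865 = +3.3397 (running +41.1056)
  i=6: 0.6544·-2.3140 − 2.1900·-2.9899 = +5.0336 (running +46.1391)
  i=7: 2.1900·-0.7127 − 3.6215·-2.3140 = +6.8195 (running +52.9586)
  i=8: 3.6215·1.9854 − 2.4518·-0.7127 = +8.9375 (running +61.8961)
Area = |Σ|/2 = |61.8961|/2 = 30.9480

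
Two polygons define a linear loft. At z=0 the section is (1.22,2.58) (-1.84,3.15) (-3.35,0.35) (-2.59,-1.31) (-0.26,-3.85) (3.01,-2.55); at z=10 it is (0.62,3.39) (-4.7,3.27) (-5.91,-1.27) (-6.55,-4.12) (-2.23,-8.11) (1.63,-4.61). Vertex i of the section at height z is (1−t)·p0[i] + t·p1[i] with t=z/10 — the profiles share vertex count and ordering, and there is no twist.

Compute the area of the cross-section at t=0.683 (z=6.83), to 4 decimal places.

Area at t=0.683: 53.4639

Cross-section at t=0.683: each vertex is (1-t)·p0[i] + t·p1[i].
  v1: (1-0.683)·(1.22,2.58) + 0.683·(0.62,3.39) = (0.8102,3.1332)
  v2: (1-0.683)·(-1.84,3.15) + 0.683·(-4.7,3.27) = (-3.7934,3.2320)
  v3: (1-0.683)·(-3.35,0.35) + 0.683·(-5.91,-1.27) = (-5.0985,-0.7565)
  v4: (1-0.683)·(-2.59,-1.31) + 0.683·(-6.55,-4.12) = (-5.2947,-3.2292)
  v5: (1-0.683)·(-0.26,-3.85) + 0.683·(-2.23,-8.11) = (-1.6055,-6.7596)
  v6: (1-0.683)·(3.01,-2.55) + 0.683·(1.63,-4.61) = (2.0675,-3.9570)
Shoelace sum Σ(x_i·y_{i+1} − x_{i+1}·y_i):
  i=1: 0.8102·3.2320 − -3.7934·3.1332 = +14.5041 (running +14.5041)
  i=2: -3.7934·-0.7565 − -5.0985·3.2320 = +19.3476 (running +33.8517)
  i=3: -5.0985·-3.2292 − -5.2947·-0.7565 = +12.4590 (running +46.3106)
  i=4: -5.2947·-6.7596 − -1.6055·-3.2292 = +30.6053 (running +76.9159)
  i=5: -1.6055·-3.9570 − 2.0675·-6.7596 = +20.3281 (running +97.2440)
  i=6: 2.0675·3.1332 − 0.8102·-3.9570 = +9.6838 (running +106.9278)
Area = |Σ|/2 = |106.9278|/2 = 53.4639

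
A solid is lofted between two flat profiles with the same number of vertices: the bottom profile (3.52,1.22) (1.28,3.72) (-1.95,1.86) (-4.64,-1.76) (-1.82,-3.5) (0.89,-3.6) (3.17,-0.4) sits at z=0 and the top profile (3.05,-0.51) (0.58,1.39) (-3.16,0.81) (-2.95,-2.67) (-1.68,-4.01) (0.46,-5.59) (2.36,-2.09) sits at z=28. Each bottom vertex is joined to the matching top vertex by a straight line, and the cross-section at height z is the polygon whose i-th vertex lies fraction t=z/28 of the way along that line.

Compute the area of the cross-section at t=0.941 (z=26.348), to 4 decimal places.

Cross-section at t=0.941: each vertex is (1-t)·p0[i] + t·p1[i].
  v1: (1-0.941)·(3.52,1.22) + 0.941·(3.05,-0.51) = (3.0777,-0.4079)
  v2: (1-0.941)·(1.28,3.72) + 0.941·(0.58,1.39) = (0.6213,1.5275)
  v3: (1-0.941)·(-1.95,1.86) + 0.941·(-3.16,0.81) = (-3.0886,0.8720)
  v4: (1-0.941)·(-4.64,-1.76) + 0.941·(-2.95,-2.67) = (-3.0497,-2.6163)
  v5: (1-0.941)·(-1.82,-3.5) + 0.941·(-1.68,-4.01) = (-1.6883,-3.9799)
  v6: (1-0.941)·(0.89,-3.6) + 0.941·(0.46,-5.59) = (0.4854,-5.4726)
  v7: (1-0.941)·(3.17,-0.4) + 0.941·(2.36,-2.09) = (2.4078,-1.9903)
Shoelace sum Σ(x_i·y_{i+1} − x_{i+1}·y_i):
  i=1: 3.0777·1.5275 − 0.6213·-0.4079 = +4.9546 (running +4.9546)
  i=2: 0.6213·0.8720 − -3.0886·1.5275 = +5.2595 (running +10.2141)
  i=3: -3.0886·-2.6163 − -3.0497·0.8720 = +10.7400 (running +20.9540)
  i=4: -3.0497·-3.9799 − -1.6883·-2.6163 = +7.7206 (running +28.6746)
  i=5: -1.6883·-5.4726 − 0.4854·-3.9799 = +11.1709 (running +39.8455)
  i=6: 0.4854·-1.9903 − 2.4078·-5.4726 = +12.2108 (running +52.0563)
  i=7: 2.4078·-0.4079 − 3.0777·-1.9903 = +5.1434 (running +57.1997)
Area = |Σ|/2 = |57.1997|/2 = 28.5998

Area at t=0.941: 28.5998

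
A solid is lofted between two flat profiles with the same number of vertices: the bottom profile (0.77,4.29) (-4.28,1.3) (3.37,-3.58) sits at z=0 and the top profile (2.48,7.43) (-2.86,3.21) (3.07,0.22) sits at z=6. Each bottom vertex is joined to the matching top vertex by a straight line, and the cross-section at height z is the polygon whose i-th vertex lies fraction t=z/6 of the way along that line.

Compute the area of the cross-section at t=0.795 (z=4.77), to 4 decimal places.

Cross-section at t=0.795: each vertex is (1-t)·p0[i] + t·p1[i].
  v1: (1-0.795)·(0.77,4.29) + 0.795·(2.48,7.43) = (2.1294,6.7863)
  v2: (1-0.795)·(-4.28,1.3) + 0.795·(-2.86,3.21) = (-3.1511,2.8185)
  v3: (1-0.795)·(3.37,-3.58) + 0.795·(3.07,0.22) = (3.1315,-0.5590)
Shoelace sum Σ(x_i·y_{i+1} − x_{i+1}·y_i):
  i=1: 2.1294·2.8185 − -3.1511·6.7863 = +27.3861 (running +27.3861)
  i=2: -3.1511·-0.5590 − 3.1315·2.8185 = -7.0645 (running +20.3215)
  i=3: 3.1315·6.7863 − 2.1294·-0.5590 = +22.4417 (running +42.7632)
Area = |Σ|/2 = |42.7632|/2 = 21.3816

Area at t=0.795: 21.3816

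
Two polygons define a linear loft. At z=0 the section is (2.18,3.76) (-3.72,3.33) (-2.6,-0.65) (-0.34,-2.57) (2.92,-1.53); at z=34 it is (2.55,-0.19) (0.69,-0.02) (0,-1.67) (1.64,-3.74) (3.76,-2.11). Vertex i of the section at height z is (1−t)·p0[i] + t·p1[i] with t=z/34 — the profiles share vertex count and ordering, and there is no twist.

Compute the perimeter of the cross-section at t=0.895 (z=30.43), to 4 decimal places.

Perimeter at t=0.895: 12.2029

Cross-section at t=0.895: each vertex is (1-t)·p0[i] + t·p1[i].
  v1: (1-0.895)·(2.18,3.76) + 0.895·(2.55,-0.19) = (2.5111,0.2247)
  v2: (1-0.895)·(-3.72,3.33) + 0.895·(0.69,-0.02) = (0.2269,0.3317)
  v3: (1-0.895)·(-2.6,-0.65) + 0.895·(0,-1.67) = (-0.2730,-1.5629)
  v4: (1-0.895)·(-0.34,-2.57) + 0.895·(1.64,-3.74) = (1.4321,-3.6172)
  v5: (1-0.895)·(2.92,-1.53) + 0.895·(3.76,-2.11) = (3.6718,-2.0491)
Perimeter = Σ |v_{i+1} − v_i|:
  edge 1→2: √(-2.2842² + 0.1070²) = 2.2867 (running 2.2867)
  edge 2→3: √(-0.4999² + -1.8946²) = 1.9595 (running 4.2462)
  edge 3→4: √(1.7051² + -2.0543²) = 2.6697 (running 6.9159)
  edge 4→5: √(2.2397² + 1.5680²) = 2.7341 (running 9.6500)
  edge 5→1: √(-1.1606² + 2.2738²) = 2.5529 (running 12.2029)
Perimeter = 12.2029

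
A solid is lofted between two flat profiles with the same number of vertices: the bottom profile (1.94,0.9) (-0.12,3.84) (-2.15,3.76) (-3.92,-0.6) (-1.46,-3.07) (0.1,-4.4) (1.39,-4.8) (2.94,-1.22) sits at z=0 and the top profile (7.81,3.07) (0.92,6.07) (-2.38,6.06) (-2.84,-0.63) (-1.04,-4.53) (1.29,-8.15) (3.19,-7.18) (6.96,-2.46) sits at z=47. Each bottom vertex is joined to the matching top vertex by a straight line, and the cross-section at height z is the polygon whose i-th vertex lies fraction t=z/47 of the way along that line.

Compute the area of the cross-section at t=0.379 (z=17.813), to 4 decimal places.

Cross-section at t=0.379: each vertex is (1-t)·p0[i] + t·p1[i].
  v1: (1-0.379)·(1.94,0.9) + 0.379·(7.81,3.07) = (4.1647,1.7224)
  v2: (1-0.379)·(-0.12,3.84) + 0.379·(0.92,6.07) = (0.2742,4.6852)
  v3: (1-0.379)·(-2.15,3.76) + 0.379·(-2.38,6.06) = (-2.2372,4.6317)
  v4: (1-0.379)·(-3.92,-0.6) + 0.379·(-2.84,-0.63) = (-3.5107,-0.6114)
  v5: (1-0.379)·(-1.46,-3.07) + 0.379·(-1.04,-4.53) = (-1.3008,-3.6233)
  v6: (1-0.379)·(0.1,-4.4) + 0.379·(1.29,-8.15) = (0.5510,-5.8213)
  v7: (1-0.379)·(1.39,-4.8) + 0.379·(3.19,-7.18) = (2.0722,-5.7020)
  v8: (1-0.379)·(2.94,-1.22) + 0.379·(6.96,-2.46) = (4.4636,-1.6900)
Shoelace sum Σ(x_i·y_{i+1} − x_{i+1}·y_i):
  i=1: 4.1647·4.6852 − 0.2742·1.7224 = +19.0402 (running +19.0402)
  i=2: 0.2742·4.6317 − -2.2372·4.6852 = +11.7513 (running +30.7916)
  i=3: -2.2372·-0.6114 − -3.5107·4.6317 = +17.6282 (running +48.4198)
  i=4: -3.5107·-3.6233 − -1.3008·-0.6114 = +11.9251 (running +60.3449)
  i=5: -1.3008·-5.8213 − 0.5510·-3.6233 = +9.5689 (running +69.9138)
  i=6: 0.5510·-5.7020 − 2.0722·-5.8213 = +8.9209 (running +78.8347)
  i=7: 2.0722·-1.6900 − 4.4636·-5.7020 = +21.9495 (running +100.7842)
  i=8: 4.4636·1.7224 − 4.1647·-1.6900 = +14.7264 (running +115.5106)
Area = |Σ|/2 = |115.5106|/2 = 57.7553

Area at t=0.379: 57.7553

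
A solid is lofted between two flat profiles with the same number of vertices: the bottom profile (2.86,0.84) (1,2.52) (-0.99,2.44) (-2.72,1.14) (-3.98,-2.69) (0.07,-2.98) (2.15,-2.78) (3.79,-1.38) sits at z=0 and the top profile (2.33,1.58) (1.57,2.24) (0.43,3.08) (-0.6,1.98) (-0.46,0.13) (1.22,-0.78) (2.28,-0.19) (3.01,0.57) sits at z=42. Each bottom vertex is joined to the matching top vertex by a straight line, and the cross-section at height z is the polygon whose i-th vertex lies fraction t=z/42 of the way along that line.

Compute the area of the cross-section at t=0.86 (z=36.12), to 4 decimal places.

Area at t=0.86: 10.9062

Cross-section at t=0.86: each vertex is (1-t)·p0[i] + t·p1[i].
  v1: (1-0.86)·(2.86,0.84) + 0.86·(2.33,1.58) = (2.4042,1.4764)
  v2: (1-0.86)·(1,2.52) + 0.86·(1.57,2.24) = (1.4902,2.2792)
  v3: (1-0.86)·(-0.99,2.44) + 0.86·(0.43,3.08) = (0.2312,2.9904)
  v4: (1-0.86)·(-2.72,1.14) + 0.86·(-0.6,1.98) = (-0.8968,1.8624)
  v5: (1-0.86)·(-3.98,-2.69) + 0.86·(-0.46,0.13) = (-0.9528,-0.2648)
  v6: (1-0.86)·(0.07,-2.98) + 0.86·(1.22,-0.78) = (1.0590,-1.0880)
  v7: (1-0.86)·(2.15,-2.78) + 0.86·(2.28,-0.19) = (2.2618,-0.5526)
  v8: (1-0.86)·(3.79,-1.38) + 0.86·(3.01,0.57) = (3.1192,0.2970)
Shoelace sum Σ(x_i·y_{i+1} − x_{i+1}·y_i):
  i=1: 2.4042·2.2792 − 1.4902·1.4764 = +3.2795 (running +3.2795)
  i=2: 1.4902·2.9904 − 0.2312·2.2792 = +3.9293 (running +7.2089)
  i=3: 0.2312·1.8624 − -0.8968·2.9904 = +3.1124 (running +10.3212)
  i=4: -0.8968·-0.2648 − -0.9528·1.8624 = +2.0120 (running +12.3332)
  i=5: -0.9528·-1.0880 − 1.0590·-0.2648 = +1.3171 (running +13.6503)
  i=6: 1.0590·-0.5526 − 2.2618·-1.0880 = +1.8756 (running +15.5259)
  i=7: 2.2618·0.2970 − 3.1192·-0.5526 = +2.3954 (running +17.9213)
  i=8: 3.1192·1.4764 − 2.4042·0.2970 = +3.8911 (running +21.8125)
Area = |Σ|/2 = |21.8125|/2 = 10.9062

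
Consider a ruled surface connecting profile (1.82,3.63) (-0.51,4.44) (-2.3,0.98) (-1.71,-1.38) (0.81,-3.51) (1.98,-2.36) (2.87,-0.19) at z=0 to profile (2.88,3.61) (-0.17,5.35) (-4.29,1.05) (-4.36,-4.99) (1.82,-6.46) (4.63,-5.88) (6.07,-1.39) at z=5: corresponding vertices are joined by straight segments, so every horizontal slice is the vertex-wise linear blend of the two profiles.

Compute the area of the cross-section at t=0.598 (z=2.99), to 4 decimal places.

Cross-section at t=0.598: each vertex is (1-t)·p0[i] + t·p1[i].
  v1: (1-0.598)·(1.82,3.63) + 0.598·(2.88,3.61) = (2.4539,3.6180)
  v2: (1-0.598)·(-0.51,4.44) + 0.598·(-0.17,5.35) = (-0.3067,4.9842)
  v3: (1-0.598)·(-2.3,0.98) + 0.598·(-4.29,1.05) = (-3.4900,1.0219)
  v4: (1-0.598)·(-1.71,-1.38) + 0.598·(-4.36,-4.99) = (-3.2947,-3.5388)
  v5: (1-0.598)·(0.81,-3.51) + 0.598·(1.82,-6.46) = (1.4140,-5.2741)
  v6: (1-0.598)·(1.98,-2.36) + 0.598·(4.63,-5.88) = (3.5647,-4.4650)
  v7: (1-0.598)·(2.87,-0.19) + 0.598·(6.07,-1.39) = (4.7836,-0.9076)
Shoelace sum Σ(x_i·y_{i+1} − x_{i+1}·y_i):
  i=1: 2.4539·4.9842 − -0.3067·3.6180 = +13.3402 (running +13.3402)
  i=2: -0.3067·1.0219 − -3.4900·4.9842 = +17.0815 (running +30.4217)
  i=3: -3.4900·-3.5388 − -3.2947·1.0219 = +15.7171 (running +46.1388)
  i=4: -3.2947·-5.2741 − 1.4140·-3.5388 = +22.3803 (running +68.5191)
  i=5: 1.4140·-4.4650 − 3.5647·-5.2741 = +12.4872 (running +81.0064)
  i=6: 3.5647·-0.9076 − 4.7836·-4.4650 = +18.1233 (running +99.1296)
  i=7: 4.7836·3.6180 − 2.4539·-0.9076 = +19.5344 (running +118.6640)
Area = |Σ|/2 = |118.6640|/2 = 59.3320

Area at t=0.598: 59.3320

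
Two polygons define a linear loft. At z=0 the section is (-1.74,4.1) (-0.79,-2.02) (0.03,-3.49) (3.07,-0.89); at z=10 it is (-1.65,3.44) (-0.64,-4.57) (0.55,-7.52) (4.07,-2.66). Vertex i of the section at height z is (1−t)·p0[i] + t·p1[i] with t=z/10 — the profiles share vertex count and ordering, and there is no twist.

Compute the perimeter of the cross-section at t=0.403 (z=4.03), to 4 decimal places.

Cross-section at t=0.403: each vertex is (1-t)·p0[i] + t·p1[i].
  v1: (1-0.403)·(-1.74,4.1) + 0.403·(-1.65,3.44) = (-1.7037,3.8340)
  v2: (1-0.403)·(-0.79,-2.02) + 0.403·(-0.64,-4.57) = (-0.7296,-3.0476)
  v3: (1-0.403)·(0.03,-3.49) + 0.403·(0.55,-7.52) = (0.2396,-5.1141)
  v4: (1-0.403)·(3.07,-0.89) + 0.403·(4.07,-2.66) = (3.4730,-1.6033)
Perimeter = Σ |v_{i+1} − v_i|:
  edge 1→2: √(0.9742² + -6.8817²) = 6.9503 (running 6.9503)
  edge 2→3: √(0.9691² + -2.0664²) = 2.2824 (running 9.2327)
  edge 3→4: √(3.2334² + 3.5108²) = 4.7729 (running 14.0056)
  edge 4→1: √(-5.1767² + 5.4373²) = 7.5075 (running 21.5131)
Perimeter = 21.5131

Perimeter at t=0.403: 21.5131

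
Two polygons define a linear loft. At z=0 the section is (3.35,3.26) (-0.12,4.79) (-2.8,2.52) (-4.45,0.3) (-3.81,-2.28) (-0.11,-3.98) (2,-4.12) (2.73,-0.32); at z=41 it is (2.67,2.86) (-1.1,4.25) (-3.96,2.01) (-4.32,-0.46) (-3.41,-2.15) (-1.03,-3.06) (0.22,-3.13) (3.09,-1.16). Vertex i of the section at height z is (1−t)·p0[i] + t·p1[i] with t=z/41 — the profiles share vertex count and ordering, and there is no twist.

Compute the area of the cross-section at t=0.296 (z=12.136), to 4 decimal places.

Area at t=0.296: 45.1528

Cross-section at t=0.296: each vertex is (1-t)·p0[i] + t·p1[i].
  v1: (1-0.296)·(3.35,3.26) + 0.296·(2.67,2.86) = (3.1487,3.1416)
  v2: (1-0.296)·(-0.12,4.79) + 0.296·(-1.1,4.25) = (-0.4101,4.6302)
  v3: (1-0.296)·(-2.8,2.52) + 0.296·(-3.96,2.01) = (-3.1434,2.3690)
  v4: (1-0.296)·(-4.45,0.3) + 0.296·(-4.32,-0.46) = (-4.4115,0.0750)
  v5: (1-0.296)·(-3.81,-2.28) + 0.296·(-3.41,-2.15) = (-3.6916,-2.2415)
  v6: (1-0.296)·(-0.11,-3.98) + 0.296·(-1.03,-3.06) = (-0.3823,-3.7077)
  v7: (1-0.296)·(2,-4.12) + 0.296·(0.22,-3.13) = (1.4731,-3.8270)
  v8: (1-0.296)·(2.73,-0.32) + 0.296·(3.09,-1.16) = (2.8366,-0.5686)
Shoelace sum Σ(x_i·y_{i+1} − x_{i+1}·y_i):
  i=1: 3.1487·4.6302 − -0.4101·3.1416 = +15.8674 (running +15.8674)
  i=2: -0.4101·2.3690 − -3.1434·4.6302 = +13.5828 (running +29.4501)
  i=3: -3.1434·0.0750 − -4.4115·2.3690 = +10.2152 (running +39.6653)
  i=4: -4.4115·-2.2415 − -3.6916·0.0750 = +10.1655 (running +49.8309)
  i=5: -3.6916·-3.7077 − -0.3823·-2.2415 = +12.8303 (running +62.6612)
  i=6: -0.3823·-3.8270 − 1.4731·-3.7077 = +6.9250 (running +69.5861)
  i=7: 1.4731·-0.5686 − 2.8366·-3.8270 = +10.0177 (running +79.6039)
  i=8: 2.8366·3.1416 − 3.1487·-0.5686 = +10.7018 (running +90.3057)
Area = |Σ|/2 = |90.3057|/2 = 45.1528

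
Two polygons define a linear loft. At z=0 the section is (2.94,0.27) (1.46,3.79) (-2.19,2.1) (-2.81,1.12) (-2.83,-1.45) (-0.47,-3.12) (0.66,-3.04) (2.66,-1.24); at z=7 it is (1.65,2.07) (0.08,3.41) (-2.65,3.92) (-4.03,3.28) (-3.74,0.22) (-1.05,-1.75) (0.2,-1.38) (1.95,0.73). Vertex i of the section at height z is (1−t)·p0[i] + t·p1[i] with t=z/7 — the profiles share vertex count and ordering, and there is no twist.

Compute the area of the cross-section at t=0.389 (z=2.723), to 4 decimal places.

Area at t=0.389: 26.0962

Cross-section at t=0.389: each vertex is (1-t)·p0[i] + t·p1[i].
  v1: (1-0.389)·(2.94,0.27) + 0.389·(1.65,2.07) = (2.4382,0.9702)
  v2: (1-0.389)·(1.46,3.79) + 0.389·(0.08,3.41) = (0.9232,3.6422)
  v3: (1-0.389)·(-2.19,2.1) + 0.389·(-2.65,3.92) = (-2.3689,2.8080)
  v4: (1-0.389)·(-2.81,1.12) + 0.389·(-4.03,3.28) = (-3.2846,1.9602)
  v5: (1-0.389)·(-2.83,-1.45) + 0.389·(-3.74,0.22) = (-3.1840,-0.8004)
  v6: (1-0.389)·(-0.47,-3.12) + 0.389·(-1.05,-1.75) = (-0.6956,-2.5871)
  v7: (1-0.389)·(0.66,-3.04) + 0.389·(0.2,-1.38) = (0.4811,-2.3943)
  v8: (1-0.389)·(2.66,-1.24) + 0.389·(1.95,0.73) = (2.3838,-0.4737)
Shoelace sum Σ(x_i·y_{i+1} − x_{i+1}·y_i):
  i=1: 2.4382·3.6422 − 0.9232·0.9702 = +7.9847 (running +7.9847)
  i=2: 0.9232·2.8080 − -2.3689·3.6422 = +11.2204 (running +19.2050)
  i=3: -2.3689·1.9602 − -3.2846·2.8080 = +4.5793 (running +23.7844)
  i=4: -3.2846·-0.8004 − -3.1840·1.9602 = +8.8703 (running +32.6546)
  i=5: -3.1840·-2.5871 − -0.6956·-0.8004 = +7.6805 (running +40.3351)
  i=6: -0.6956·-2.3943 − 0.4811·-2.5871 = +2.9100 (running +43.2451)
  i=7: 0.4811·-0.4737 − 2.3838·-2.3943 = +5.4796 (running +48.7247)
  i=8: 2.3838·0.9702 − 2.4382·-0.4737 = +3.4677 (running +52.1924)
Area = |Σ|/2 = |52.1924|/2 = 26.0962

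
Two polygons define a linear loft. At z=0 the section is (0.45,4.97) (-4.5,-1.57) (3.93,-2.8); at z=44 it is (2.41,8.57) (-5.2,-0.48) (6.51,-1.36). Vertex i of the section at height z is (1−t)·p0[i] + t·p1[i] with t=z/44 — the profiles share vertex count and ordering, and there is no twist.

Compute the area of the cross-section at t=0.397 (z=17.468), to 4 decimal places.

Area at t=0.397: 39.9495

Cross-section at t=0.397: each vertex is (1-t)·p0[i] + t·p1[i].
  v1: (1-0.397)·(0.45,4.97) + 0.397·(2.41,8.57) = (1.2281,6.3992)
  v2: (1-0.397)·(-4.5,-1.57) + 0.397·(-5.2,-0.48) = (-4.7779,-1.1373)
  v3: (1-0.397)·(3.93,-2.8) + 0.397·(6.51,-1.36) = (4.9543,-2.2283)
Shoelace sum Σ(x_i·y_{i+1} − x_{i+1}·y_i):
  i=1: 1.2281·-1.1373 − -4.7779·6.3992 = +29.1780 (running +29.1780)
  i=2: -4.7779·-2.2283 − 4.9543·-1.1373 = +16.2810 (running +45.4591)
  i=3: 4.9543·6.3992 − 1.2281·-2.2283 = +34.4399 (running +79.8990)
Area = |Σ|/2 = |79.8990|/2 = 39.9495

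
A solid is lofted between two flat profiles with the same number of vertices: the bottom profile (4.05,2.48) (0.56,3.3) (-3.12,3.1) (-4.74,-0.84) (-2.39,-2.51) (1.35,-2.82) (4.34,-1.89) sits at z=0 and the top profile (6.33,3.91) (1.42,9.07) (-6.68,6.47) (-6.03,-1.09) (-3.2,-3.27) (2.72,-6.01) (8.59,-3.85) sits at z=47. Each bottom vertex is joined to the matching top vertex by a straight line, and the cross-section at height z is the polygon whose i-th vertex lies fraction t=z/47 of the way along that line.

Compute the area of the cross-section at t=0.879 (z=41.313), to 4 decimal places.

Area at t=0.879: 138.7389

Cross-section at t=0.879: each vertex is (1-t)·p0[i] + t·p1[i].
  v1: (1-0.879)·(4.05,2.48) + 0.879·(6.33,3.91) = (6.0541,3.7370)
  v2: (1-0.879)·(0.56,3.3) + 0.879·(1.42,9.07) = (1.3159,8.3718)
  v3: (1-0.879)·(-3.12,3.1) + 0.879·(-6.68,6.47) = (-6.2492,6.0622)
  v4: (1-0.879)·(-4.74,-0.84) + 0.879·(-6.03,-1.09) = (-5.8739,-1.0598)
  v5: (1-0.879)·(-2.39,-2.51) + 0.879·(-3.2,-3.27) = (-3.1020,-3.1780)
  v6: (1-0.879)·(1.35,-2.82) + 0.879·(2.72,-6.01) = (2.5542,-5.6240)
  v7: (1-0.879)·(4.34,-1.89) + 0.879·(8.59,-3.85) = (8.0757,-3.6128)
Shoelace sum Σ(x_i·y_{i+1} − x_{i+1}·y_i):
  i=1: 6.0541·8.3718 − 1.3159·3.7370 = +45.7664 (running +45.7664)
  i=2: 1.3159·6.0622 − -6.2492·8.3718 = +60.2951 (running +106.0615)
  i=3: -6.2492·-1.0598 − -5.8739·6.0622 = +42.2316 (running +148.2932)
  i=4: -5.8739·-3.1780 − -3.1020·-1.0598 = +15.3802 (running +163.6734)
  i=5: -3.1020·-5.6240 − 2.5542·-3.1780 = +25.5631 (running +189.2364)
  i=6: 2.5542·-3.6128 − 8.0757·-5.6240 = +36.1901 (running +225.4265)
  i=7: 8.0757·3.7370 − 6.0541·-3.6128 = +52.0514 (running +277.4779)
Area = |Σ|/2 = |277.4779|/2 = 138.7389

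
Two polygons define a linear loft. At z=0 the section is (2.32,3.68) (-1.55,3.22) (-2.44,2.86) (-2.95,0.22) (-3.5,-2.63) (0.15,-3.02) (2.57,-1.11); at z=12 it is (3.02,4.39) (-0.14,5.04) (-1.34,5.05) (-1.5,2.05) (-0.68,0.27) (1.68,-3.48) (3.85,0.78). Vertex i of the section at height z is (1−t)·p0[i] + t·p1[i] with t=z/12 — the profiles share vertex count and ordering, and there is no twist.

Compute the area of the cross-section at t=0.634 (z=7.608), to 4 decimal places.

Cross-section at t=0.634: each vertex is (1-t)·p0[i] + t·p1[i].
  v1: (1-0.634)·(2.32,3.68) + 0.634·(3.02,4.39) = (2.7638,4.1301)
  v2: (1-0.634)·(-1.55,3.22) + 0.634·(-0.14,5.04) = (-0.6561,4.3739)
  v3: (1-0.634)·(-2.44,2.86) + 0.634·(-1.34,5.05) = (-1.7426,4.2485)
  v4: (1-0.634)·(-2.95,0.22) + 0.634·(-1.5,2.05) = (-2.0307,1.3802)
  v5: (1-0.634)·(-3.5,-2.63) + 0.634·(-0.68,0.27) = (-1.7121,-0.7914)
  v6: (1-0.634)·(0.15,-3.02) + 0.634·(1.68,-3.48) = (1.1200,-3.3116)
  v7: (1-0.634)·(2.57,-1.11) + 0.634·(3.85,0.78) = (3.3815,0.0883)
Shoelace sum Σ(x_i·y_{i+1} − x_{i+1}·y_i):
  i=1: 2.7638·4.3739 − -0.6561·4.1301 = +14.7981 (running +14.7981)
  i=2: -0.6561·4.2485 − -1.7426·4.3739 = +4.8347 (running +19.6328)
  i=3: -1.7426·1.3802 − -2.0307·4.2485 = +6.2222 (running +25.8550)
  i=4: -2.0307·-0.7914 − -1.7121·1.3802 = +3.9702 (running +29.8252)
  i=5: -1.7121·-3.3116 − 1.1200·-0.7914 = +6.5563 (running +36.3815)
  i=6: 1.1200·0.0883 − 3.3815·-3.3116 = +11.2972 (running +47.6787)
  i=7: 3.3815·4.1301 − 2.7638·0.0883 = +13.7222 (running +61.4010)
Area = |Σ|/2 = |61.4010|/2 = 30.7005

Area at t=0.634: 30.7005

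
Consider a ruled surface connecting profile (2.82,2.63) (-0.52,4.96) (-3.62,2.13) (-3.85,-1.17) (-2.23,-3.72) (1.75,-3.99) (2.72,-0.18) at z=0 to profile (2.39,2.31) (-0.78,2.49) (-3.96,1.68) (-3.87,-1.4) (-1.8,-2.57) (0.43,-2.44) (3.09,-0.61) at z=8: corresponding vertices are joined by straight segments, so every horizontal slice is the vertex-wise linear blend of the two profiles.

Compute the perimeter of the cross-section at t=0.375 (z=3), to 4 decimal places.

Cross-section at t=0.375: each vertex is (1-t)·p0[i] + t·p1[i].
  v1: (1-0.375)·(2.82,2.63) + 0.375·(2.39,2.31) = (2.6587,2.5100)
  v2: (1-0.375)·(-0.52,4.96) + 0.375·(-0.78,2.49) = (-0.6175,4.0338)
  v3: (1-0.375)·(-3.62,2.13) + 0.375·(-3.96,1.68) = (-3.7475,1.9612)
  v4: (1-0.375)·(-3.85,-1.17) + 0.375·(-3.87,-1.4) = (-3.8575,-1.2562)
  v5: (1-0.375)·(-2.23,-3.72) + 0.375·(-1.8,-2.57) = (-2.0688,-3.2888)
  v6: (1-0.375)·(1.75,-3.99) + 0.375·(0.43,-2.44) = (1.2550,-3.4088)
  v7: (1-0.375)·(2.72,-0.18) + 0.375·(3.09,-0.61) = (2.8588,-0.3412)
Perimeter = Σ |v_{i+1} − v_i|:
  edge 1→2: √(-3.2763² + 1.5238²) = 3.6133 (running 3.6133)
  edge 2→3: √(-3.1300² + -2.0725²) = 3.7540 (running 7.3672)
  edge 3→4: √(-0.1100² + -3.2175²) = 3.2194 (running 10.5866)
  edge 4→5: √(1.7887² + -2.0325²) = 2.7075 (running 13.2941)
  edge 5→6: √(3.3237² + -0.1200²) = 3.3259 (running 16.6200)
  edge 6→7: √(1.6038² + 3.0675²) = 3.4614 (running 20.0815)
  edge 7→1: √(-0.2000² + 2.8512²) = 2.8583 (running 22.9397)
Perimeter = 22.9397

Perimeter at t=0.375: 22.9397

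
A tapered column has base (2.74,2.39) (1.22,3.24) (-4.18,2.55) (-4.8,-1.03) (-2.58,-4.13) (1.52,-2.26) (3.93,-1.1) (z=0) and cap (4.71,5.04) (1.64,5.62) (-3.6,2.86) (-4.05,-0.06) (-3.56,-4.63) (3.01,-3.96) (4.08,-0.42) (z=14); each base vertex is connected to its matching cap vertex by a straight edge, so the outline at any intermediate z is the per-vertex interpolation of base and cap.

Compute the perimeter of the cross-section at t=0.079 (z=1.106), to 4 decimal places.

Cross-section at t=0.079: each vertex is (1-t)·p0[i] + t·p1[i].
  v1: (1-0.079)·(2.74,2.39) + 0.079·(4.71,5.04) = (2.8956,2.5994)
  v2: (1-0.079)·(1.22,3.24) + 0.079·(1.64,5.62) = (1.2532,3.4280)
  v3: (1-0.079)·(-4.18,2.55) + 0.079·(-3.6,2.86) = (-4.1342,2.5745)
  v4: (1-0.079)·(-4.8,-1.03) + 0.079·(-4.05,-0.06) = (-4.7408,-0.9534)
  v5: (1-0.079)·(-2.58,-4.13) + 0.079·(-3.56,-4.63) = (-2.6574,-4.1695)
  v6: (1-0.079)·(1.52,-2.26) + 0.079·(3.01,-3.96) = (1.6377,-2.3943)
  v7: (1-0.079)·(3.93,-1.1) + 0.079·(4.08,-0.42) = (3.9419,-1.0463)
Perimeter = Σ |v_{i+1} − v_i|:
  edge 1→2: √(-1.6425² + 0.8287²) = 1.8397 (running 1.8397)
  edge 2→3: √(-5.3874² + -0.8535²) = 5.4546 (running 7.2942)
  edge 3→4: √(-0.6066² + -3.5279²) = 3.5796 (running 10.8738)
  edge 4→5: √(2.0833² + -3.2161²) = 3.8319 (running 14.7058)
  edge 5→6: √(4.2951² + 1.7752²) = 4.6475 (running 19.3533)
  edge 6→7: √(2.3041² + 1.3480²) = 2.6695 (running 22.0228)
  edge 7→1: √(-1.0462² + 3.6456²) = 3.7928 (running 25.8156)
Perimeter = 25.8156

Perimeter at t=0.079: 25.8156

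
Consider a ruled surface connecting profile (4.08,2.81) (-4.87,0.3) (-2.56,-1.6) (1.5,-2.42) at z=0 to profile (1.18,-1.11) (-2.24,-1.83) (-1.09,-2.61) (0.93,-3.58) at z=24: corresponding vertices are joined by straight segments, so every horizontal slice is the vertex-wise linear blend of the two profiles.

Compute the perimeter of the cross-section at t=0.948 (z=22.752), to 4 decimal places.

Cross-section at t=0.948: each vertex is (1-t)·p0[i] + t·p1[i].
  v1: (1-0.948)·(4.08,2.81) + 0.948·(1.18,-1.11) = (1.3308,-0.9062)
  v2: (1-0.948)·(-4.87,0.3) + 0.948·(-2.24,-1.83) = (-2.3768,-1.7192)
  v3: (1-0.948)·(-2.56,-1.6) + 0.948·(-1.09,-2.61) = (-1.1664,-2.5575)
  v4: (1-0.948)·(1.5,-2.42) + 0.948·(0.93,-3.58) = (0.9596,-3.5197)
Perimeter = Σ |v_{i+1} − v_i|:
  edge 1→2: √(-3.7076² + -0.8131²) = 3.7957 (running 3.7957)
  edge 2→3: √(1.2103² + -0.8382²) = 1.4723 (running 5.2679)
  edge 3→4: √(2.1261² + -0.9622²) = 2.3337 (running 7.6016)
  edge 4→1: √(0.3712² + 2.6135²) = 2.6397 (running 10.2413)
Perimeter = 10.2413

Perimeter at t=0.948: 10.2413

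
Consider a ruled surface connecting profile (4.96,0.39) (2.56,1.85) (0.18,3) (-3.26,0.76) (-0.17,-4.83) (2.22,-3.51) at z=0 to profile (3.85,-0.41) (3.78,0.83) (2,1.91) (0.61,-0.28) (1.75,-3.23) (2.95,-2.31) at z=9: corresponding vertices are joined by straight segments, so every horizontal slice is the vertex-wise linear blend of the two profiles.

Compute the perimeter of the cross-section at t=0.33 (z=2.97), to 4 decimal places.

Cross-section at t=0.33: each vertex is (1-t)·p0[i] + t·p1[i].
  v1: (1-0.33)·(4.96,0.39) + 0.33·(3.85,-0.41) = (4.5937,0.1260)
  v2: (1-0.33)·(2.56,1.85) + 0.33·(3.78,0.83) = (2.9626,1.5134)
  v3: (1-0.33)·(0.18,3) + 0.33·(2,1.91) = (0.7806,2.6403)
  v4: (1-0.33)·(-3.26,0.76) + 0.33·(0.61,-0.28) = (-1.9829,0.4168)
  v5: (1-0.33)·(-0.17,-4.83) + 0.33·(1.75,-3.23) = (0.4636,-4.3020)
  v6: (1-0.33)·(2.22,-3.51) + 0.33·(2.95,-2.31) = (2.4609,-3.1140)
Perimeter = Σ |v_{i+1} − v_i|:
  edge 1→2: √(-1.6311² + 1.3874²) = 2.1413 (running 2.1413)
  edge 2→3: √(-2.1820² + 1.1269²) = 2.4558 (running 4.5972)
  edge 3→4: √(-2.7635² + -2.2235²) = 3.5470 (running 8.1441)
  edge 4→5: √(2.4465² + -4.7188²) = 5.3153 (running 13.4594)
  edge 5→6: √(1.9973² + 1.1880²) = 2.3239 (running 15.7833)
  edge 6→1: √(2.1328² + 3.2400²) = 3.8790 (running 19.6623)
Perimeter = 19.6623

Perimeter at t=0.33: 19.6623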